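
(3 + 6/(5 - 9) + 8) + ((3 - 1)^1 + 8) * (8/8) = 39/2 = 19.50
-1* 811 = -811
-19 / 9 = -2.11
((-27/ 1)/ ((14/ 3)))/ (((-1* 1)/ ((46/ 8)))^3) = 985527/ 896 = 1099.92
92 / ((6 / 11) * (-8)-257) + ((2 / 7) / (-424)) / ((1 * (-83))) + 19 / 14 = 15475807 / 15396500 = 1.01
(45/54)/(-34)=-5/204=-0.02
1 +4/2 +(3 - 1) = 5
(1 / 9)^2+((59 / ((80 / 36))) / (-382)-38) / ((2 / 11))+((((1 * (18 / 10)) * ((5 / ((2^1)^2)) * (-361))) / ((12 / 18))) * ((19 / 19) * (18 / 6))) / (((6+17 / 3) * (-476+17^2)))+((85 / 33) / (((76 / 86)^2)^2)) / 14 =-87576232254817561 / 422272130243040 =-207.39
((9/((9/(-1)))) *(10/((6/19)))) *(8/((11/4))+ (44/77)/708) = -3767605/40887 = -92.15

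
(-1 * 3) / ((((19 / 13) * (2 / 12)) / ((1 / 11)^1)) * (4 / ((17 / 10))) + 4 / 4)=-1989 / 4843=-0.41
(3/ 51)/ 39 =1/ 663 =0.00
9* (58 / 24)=87 / 4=21.75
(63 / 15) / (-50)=-21 / 250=-0.08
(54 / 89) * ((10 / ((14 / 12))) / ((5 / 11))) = 7128 / 623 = 11.44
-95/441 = -0.22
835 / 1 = 835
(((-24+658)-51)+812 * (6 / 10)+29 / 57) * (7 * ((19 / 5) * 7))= 14952448 / 75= 199365.97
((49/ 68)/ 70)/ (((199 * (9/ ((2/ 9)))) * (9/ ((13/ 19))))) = 91/ 937158660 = 0.00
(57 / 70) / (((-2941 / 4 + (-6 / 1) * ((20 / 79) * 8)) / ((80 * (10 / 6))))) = -240160 / 1653253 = -0.15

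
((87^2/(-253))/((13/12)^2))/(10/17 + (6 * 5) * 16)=-9264456/174662345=-0.05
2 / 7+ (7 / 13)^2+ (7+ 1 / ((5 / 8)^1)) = 54274 / 5915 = 9.18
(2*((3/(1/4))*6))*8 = 1152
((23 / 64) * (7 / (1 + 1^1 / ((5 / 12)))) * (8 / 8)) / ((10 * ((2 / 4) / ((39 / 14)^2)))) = 34983 / 30464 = 1.15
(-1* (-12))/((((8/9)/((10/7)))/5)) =96.43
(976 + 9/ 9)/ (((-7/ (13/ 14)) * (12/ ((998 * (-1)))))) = 6337799/ 588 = 10778.57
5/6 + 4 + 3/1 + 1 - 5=23/6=3.83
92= 92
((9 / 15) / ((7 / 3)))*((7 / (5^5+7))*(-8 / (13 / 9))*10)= -12 / 377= -0.03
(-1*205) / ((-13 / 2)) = 410 / 13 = 31.54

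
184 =184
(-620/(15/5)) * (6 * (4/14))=-2480/7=-354.29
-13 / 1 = -13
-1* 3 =-3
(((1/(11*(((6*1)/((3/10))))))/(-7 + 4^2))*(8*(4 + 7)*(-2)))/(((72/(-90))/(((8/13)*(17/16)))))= 17/234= 0.07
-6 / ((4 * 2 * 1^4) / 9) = -27 / 4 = -6.75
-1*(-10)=10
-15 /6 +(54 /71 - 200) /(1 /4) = -113523 /142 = -799.46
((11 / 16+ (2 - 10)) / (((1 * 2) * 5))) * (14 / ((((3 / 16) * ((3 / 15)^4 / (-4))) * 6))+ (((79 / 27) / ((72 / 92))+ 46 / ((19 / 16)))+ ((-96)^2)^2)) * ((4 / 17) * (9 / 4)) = -10191996434399 / 310080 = -32868925.55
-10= -10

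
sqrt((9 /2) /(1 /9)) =9* sqrt(2) /2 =6.36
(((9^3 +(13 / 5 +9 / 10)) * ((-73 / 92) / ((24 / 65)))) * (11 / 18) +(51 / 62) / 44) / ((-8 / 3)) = 26074288439 / 72281088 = 360.73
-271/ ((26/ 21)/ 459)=-2612169/ 26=-100468.04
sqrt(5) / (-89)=-sqrt(5) / 89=-0.03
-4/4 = -1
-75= -75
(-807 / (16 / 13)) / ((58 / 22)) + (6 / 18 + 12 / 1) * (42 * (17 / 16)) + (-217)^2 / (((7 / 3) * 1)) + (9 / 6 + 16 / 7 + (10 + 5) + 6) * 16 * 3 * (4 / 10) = 340366879 / 16240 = 20958.55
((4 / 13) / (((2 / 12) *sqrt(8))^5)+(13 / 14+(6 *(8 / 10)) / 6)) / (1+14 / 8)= 22 / 35+486 *sqrt(2) / 143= 5.43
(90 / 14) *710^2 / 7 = 22684500 / 49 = 462948.98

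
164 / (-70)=-82 / 35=-2.34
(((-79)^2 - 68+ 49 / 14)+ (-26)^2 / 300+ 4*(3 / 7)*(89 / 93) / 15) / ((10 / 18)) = 603365943 / 54250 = 11121.95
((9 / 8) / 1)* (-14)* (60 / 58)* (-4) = 1890 / 29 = 65.17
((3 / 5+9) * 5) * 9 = 432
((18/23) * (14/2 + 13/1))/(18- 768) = -12/575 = -0.02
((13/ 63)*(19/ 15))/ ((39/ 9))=19/ 315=0.06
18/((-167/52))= -936/167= -5.60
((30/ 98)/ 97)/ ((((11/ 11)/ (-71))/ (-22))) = 23430/ 4753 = 4.93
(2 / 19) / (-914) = -1 / 8683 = -0.00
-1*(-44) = 44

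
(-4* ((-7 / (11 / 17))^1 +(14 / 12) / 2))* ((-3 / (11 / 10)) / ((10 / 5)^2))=-6755 / 242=-27.91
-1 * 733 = -733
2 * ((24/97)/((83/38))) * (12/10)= 10944/40255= 0.27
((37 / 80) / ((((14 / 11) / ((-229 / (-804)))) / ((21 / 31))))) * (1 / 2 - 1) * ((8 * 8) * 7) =-652421 / 41540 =-15.71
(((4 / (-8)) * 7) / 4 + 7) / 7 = 7 / 8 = 0.88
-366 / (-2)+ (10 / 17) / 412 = 640871 / 3502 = 183.00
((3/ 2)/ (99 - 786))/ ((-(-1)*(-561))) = 0.00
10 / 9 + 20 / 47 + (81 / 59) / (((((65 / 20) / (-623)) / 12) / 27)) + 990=-27342525164 / 324441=-84275.80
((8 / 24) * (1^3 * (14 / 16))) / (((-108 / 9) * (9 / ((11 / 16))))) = -77 / 41472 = -0.00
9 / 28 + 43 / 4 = 155 / 14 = 11.07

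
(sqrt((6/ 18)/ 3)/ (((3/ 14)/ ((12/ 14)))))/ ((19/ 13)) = 52/ 57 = 0.91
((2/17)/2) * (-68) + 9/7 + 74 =499/7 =71.29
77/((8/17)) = 1309/8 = 163.62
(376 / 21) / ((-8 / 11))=-517 / 21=-24.62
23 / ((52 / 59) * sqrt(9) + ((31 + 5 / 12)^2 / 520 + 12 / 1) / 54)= 422081280 / 53245367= 7.93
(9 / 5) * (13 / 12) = 39 / 20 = 1.95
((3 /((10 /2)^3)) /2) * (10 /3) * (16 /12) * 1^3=4 /75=0.05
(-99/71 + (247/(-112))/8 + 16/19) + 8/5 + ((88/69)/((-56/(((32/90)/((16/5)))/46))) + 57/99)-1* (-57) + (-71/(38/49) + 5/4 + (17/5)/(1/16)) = 4262402002981/189903111552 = 22.45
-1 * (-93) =93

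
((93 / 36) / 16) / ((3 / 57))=589 / 192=3.07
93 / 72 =31 / 24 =1.29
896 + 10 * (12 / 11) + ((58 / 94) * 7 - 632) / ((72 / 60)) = 1190677 / 3102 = 383.84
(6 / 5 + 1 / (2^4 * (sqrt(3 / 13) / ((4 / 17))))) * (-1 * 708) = -871.27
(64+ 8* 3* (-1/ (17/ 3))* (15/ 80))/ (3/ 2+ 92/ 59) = 126791/ 6137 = 20.66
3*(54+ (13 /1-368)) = -903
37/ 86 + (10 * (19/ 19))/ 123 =5411/ 10578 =0.51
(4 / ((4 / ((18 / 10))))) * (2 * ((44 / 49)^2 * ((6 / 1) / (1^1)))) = 209088 / 12005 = 17.42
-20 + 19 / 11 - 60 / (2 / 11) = -3831 / 11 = -348.27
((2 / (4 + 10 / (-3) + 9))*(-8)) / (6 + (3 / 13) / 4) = -832 / 3045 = -0.27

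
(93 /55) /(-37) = -93 /2035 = -0.05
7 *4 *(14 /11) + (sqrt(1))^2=403 /11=36.64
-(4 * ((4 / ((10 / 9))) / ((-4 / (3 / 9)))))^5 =2.49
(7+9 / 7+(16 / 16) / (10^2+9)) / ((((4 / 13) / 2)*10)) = 82277 / 15260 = 5.39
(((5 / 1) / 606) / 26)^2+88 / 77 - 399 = -691380527585 / 1737760752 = -397.86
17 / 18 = 0.94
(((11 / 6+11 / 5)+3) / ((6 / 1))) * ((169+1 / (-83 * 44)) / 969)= 43408819 / 212327280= 0.20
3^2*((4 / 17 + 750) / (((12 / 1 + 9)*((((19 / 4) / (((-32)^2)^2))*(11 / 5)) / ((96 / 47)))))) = 11004511518720 / 166991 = 65898829.99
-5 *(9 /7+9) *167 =-60120 /7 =-8588.57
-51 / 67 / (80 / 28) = -357 / 1340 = -0.27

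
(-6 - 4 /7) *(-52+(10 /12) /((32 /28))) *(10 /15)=56603 /252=224.62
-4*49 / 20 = -49 / 5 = -9.80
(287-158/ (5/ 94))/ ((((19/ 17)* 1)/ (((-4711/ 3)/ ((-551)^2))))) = 12.42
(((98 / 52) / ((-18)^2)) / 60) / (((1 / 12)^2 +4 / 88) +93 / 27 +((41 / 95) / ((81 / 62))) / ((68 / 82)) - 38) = -174097 / 61246365882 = -0.00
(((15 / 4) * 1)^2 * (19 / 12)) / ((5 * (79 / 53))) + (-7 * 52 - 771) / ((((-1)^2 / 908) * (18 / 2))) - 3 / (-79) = -5210474807 / 45504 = -114505.86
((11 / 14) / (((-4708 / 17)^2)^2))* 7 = 83521 / 89327077852672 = 0.00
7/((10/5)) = 7/2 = 3.50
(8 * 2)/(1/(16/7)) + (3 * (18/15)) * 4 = 1784/35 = 50.97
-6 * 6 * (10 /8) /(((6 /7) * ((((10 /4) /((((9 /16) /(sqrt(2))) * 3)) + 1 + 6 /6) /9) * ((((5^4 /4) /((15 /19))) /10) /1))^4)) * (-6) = 21274879815691960889088 /258724662468828125-3008720604923259899904 * sqrt(2) /51744932493765625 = 0.05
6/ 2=3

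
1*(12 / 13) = 12 / 13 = 0.92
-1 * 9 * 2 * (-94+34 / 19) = 31536 / 19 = 1659.79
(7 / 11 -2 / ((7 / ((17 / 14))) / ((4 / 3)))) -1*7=-11038 / 1617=-6.83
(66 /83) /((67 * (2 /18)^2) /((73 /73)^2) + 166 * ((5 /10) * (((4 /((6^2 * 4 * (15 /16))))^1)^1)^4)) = 21921941250 /22805339209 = 0.96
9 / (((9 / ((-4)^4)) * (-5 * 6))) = -128 / 15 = -8.53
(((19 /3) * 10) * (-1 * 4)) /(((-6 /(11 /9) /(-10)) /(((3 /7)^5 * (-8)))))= 1003200 /16807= 59.69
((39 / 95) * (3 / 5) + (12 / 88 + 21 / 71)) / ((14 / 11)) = 503379 / 944300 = 0.53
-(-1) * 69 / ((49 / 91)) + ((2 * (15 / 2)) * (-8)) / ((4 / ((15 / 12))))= 1269 / 14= 90.64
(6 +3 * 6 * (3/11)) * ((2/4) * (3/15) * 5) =60/11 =5.45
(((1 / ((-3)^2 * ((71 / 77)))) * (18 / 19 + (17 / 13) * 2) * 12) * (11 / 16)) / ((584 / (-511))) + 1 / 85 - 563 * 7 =-3944.09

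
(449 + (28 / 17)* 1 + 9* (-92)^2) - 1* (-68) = 76694.65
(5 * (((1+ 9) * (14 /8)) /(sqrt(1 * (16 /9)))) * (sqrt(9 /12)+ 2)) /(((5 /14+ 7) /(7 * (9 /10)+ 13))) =141855 * sqrt(3) /1648+ 141855 /412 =493.40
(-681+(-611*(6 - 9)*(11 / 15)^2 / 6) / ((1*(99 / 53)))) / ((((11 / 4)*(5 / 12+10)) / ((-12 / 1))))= 76858784 / 309375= 248.43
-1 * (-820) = 820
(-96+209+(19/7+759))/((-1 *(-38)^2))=-6123/10108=-0.61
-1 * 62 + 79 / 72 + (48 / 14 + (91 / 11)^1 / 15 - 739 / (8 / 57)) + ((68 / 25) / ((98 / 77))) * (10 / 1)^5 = 1444156477 / 6930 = 208391.99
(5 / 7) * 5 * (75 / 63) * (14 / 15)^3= 280 / 81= 3.46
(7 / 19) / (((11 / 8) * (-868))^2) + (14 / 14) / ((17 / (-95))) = -1469210367 / 262911341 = -5.59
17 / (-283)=-17 / 283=-0.06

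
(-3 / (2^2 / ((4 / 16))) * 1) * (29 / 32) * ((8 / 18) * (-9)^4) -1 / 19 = -1205165 / 2432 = -495.54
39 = 39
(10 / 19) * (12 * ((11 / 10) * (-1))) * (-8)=1056 / 19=55.58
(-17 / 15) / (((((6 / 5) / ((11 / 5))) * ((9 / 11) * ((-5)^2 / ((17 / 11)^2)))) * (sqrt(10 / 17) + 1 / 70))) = 584647 / 99190575-481474 * sqrt(170) / 19838115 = -0.31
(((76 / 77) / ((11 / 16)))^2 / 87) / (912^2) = 0.00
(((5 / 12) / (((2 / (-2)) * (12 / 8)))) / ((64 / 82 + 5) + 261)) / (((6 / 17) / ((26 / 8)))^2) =-10012405 / 113405184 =-0.09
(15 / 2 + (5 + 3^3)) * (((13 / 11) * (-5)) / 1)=-5135 / 22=-233.41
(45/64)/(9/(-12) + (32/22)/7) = -3465/2672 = -1.30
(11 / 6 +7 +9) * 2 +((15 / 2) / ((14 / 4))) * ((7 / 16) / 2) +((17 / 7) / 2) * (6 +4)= 32443 / 672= 48.28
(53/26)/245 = 53/6370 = 0.01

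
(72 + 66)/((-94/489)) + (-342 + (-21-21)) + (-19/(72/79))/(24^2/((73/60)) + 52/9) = -130445482763/118378336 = -1101.94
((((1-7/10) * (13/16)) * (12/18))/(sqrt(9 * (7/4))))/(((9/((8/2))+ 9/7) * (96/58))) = 0.01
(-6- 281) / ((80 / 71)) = -254.71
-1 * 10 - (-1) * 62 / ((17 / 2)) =-46 / 17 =-2.71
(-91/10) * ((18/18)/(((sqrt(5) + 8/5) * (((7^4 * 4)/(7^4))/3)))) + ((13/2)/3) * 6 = 1066/61 - 1365 * sqrt(5)/488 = 11.22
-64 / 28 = -16 / 7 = -2.29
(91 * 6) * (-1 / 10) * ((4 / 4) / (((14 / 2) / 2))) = -78 / 5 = -15.60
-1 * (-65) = 65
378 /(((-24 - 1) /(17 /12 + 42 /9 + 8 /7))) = -5463 /50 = -109.26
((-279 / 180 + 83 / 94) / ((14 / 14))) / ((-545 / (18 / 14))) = 5643 / 3586100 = 0.00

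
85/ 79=1.08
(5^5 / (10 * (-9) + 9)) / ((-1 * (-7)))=-3125 / 567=-5.51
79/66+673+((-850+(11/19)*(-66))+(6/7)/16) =-7512563/35112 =-213.96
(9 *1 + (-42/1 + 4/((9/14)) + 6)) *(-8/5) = 1496/45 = 33.24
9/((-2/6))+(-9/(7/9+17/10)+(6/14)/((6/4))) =-47371/1561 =-30.35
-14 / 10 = -7 / 5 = -1.40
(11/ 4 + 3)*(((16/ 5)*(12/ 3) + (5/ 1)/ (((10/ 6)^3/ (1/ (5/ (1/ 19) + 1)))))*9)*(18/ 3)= 6364629/ 1600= 3977.89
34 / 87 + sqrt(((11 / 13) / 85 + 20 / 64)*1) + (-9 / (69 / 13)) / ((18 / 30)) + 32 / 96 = -1402 / 667 + sqrt(6299605) / 4420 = -1.53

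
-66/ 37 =-1.78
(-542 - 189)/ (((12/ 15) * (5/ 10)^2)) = -3655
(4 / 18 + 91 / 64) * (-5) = -8.22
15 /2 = 7.50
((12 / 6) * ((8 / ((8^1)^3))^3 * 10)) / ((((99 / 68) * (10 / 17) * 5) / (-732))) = -17629 / 1351680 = -0.01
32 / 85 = 0.38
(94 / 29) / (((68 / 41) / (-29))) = -1927 / 34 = -56.68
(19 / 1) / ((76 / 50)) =25 / 2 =12.50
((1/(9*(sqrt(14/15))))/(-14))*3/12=-sqrt(210)/7056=-0.00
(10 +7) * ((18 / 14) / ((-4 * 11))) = -153 / 308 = -0.50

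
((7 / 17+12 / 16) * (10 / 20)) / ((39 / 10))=395 / 2652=0.15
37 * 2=74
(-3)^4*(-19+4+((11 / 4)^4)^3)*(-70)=-8896730996893635 / 8388608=-1060572981.46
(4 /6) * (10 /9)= 20 /27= 0.74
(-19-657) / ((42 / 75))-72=-8954 / 7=-1279.14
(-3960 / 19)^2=43439.34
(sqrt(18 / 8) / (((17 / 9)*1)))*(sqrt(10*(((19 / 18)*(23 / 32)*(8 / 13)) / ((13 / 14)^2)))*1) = 63*sqrt(28405) / 5746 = 1.85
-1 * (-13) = 13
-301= -301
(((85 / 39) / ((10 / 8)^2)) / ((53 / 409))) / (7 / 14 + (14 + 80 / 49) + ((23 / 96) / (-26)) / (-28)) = 1395494912 / 2091515945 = 0.67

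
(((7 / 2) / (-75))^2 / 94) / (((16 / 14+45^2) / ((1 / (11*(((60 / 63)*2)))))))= 2401 / 4399566600000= 0.00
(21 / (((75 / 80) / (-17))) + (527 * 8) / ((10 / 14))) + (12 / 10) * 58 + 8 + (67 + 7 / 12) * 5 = 356227 / 60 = 5937.12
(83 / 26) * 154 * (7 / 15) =44737 / 195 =229.42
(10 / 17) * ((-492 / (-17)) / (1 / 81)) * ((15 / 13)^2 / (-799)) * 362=-32459454000 / 39023959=-831.78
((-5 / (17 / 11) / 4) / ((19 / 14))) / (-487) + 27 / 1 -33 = -1887227 / 314602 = -6.00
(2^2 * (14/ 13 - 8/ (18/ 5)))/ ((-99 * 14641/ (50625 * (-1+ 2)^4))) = 335000/ 2093663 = 0.16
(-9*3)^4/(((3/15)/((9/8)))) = 2989355.62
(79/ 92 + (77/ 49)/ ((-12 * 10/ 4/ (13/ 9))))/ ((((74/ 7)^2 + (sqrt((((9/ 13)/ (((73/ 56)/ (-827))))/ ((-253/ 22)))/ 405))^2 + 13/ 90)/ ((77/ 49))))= 710655803/ 64681197786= 0.01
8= 8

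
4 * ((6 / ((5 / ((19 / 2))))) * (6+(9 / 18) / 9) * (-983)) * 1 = -4071586 / 15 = -271439.07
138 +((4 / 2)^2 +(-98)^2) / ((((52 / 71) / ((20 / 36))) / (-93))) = -26428628 / 39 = -677657.13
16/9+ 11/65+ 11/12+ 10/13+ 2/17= 149197/39780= 3.75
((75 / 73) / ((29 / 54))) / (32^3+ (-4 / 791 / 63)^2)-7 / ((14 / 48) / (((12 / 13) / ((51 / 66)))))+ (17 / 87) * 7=-5394882242226106729 / 197601641893210776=-27.30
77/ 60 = 1.28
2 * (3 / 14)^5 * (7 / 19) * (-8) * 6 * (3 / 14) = -2187 / 638666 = -0.00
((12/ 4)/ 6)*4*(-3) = -6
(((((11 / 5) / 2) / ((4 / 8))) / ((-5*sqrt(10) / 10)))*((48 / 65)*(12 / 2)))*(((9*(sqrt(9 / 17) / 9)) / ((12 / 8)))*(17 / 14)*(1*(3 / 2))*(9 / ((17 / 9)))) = -384912*sqrt(170) / 193375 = -25.95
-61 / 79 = -0.77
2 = 2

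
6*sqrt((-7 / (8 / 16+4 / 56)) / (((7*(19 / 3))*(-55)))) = 0.43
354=354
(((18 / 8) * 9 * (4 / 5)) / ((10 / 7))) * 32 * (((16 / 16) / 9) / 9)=112 / 25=4.48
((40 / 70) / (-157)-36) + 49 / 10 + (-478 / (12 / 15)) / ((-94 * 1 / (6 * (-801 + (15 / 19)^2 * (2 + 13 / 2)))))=-11328946364061 / 372934660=-30377.83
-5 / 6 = -0.83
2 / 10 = 0.20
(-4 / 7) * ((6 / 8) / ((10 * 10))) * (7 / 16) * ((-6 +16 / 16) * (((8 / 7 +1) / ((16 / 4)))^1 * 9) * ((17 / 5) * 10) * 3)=4131 / 896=4.61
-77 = -77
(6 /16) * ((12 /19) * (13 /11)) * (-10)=-585 /209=-2.80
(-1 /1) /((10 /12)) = -6 /5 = -1.20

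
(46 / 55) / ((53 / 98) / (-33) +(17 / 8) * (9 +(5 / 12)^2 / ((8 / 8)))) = 2596608 / 60470735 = 0.04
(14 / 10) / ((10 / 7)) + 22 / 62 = 2069 / 1550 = 1.33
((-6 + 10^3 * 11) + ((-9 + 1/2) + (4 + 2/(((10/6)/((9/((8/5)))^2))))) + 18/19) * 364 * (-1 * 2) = -610180207/76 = -8028686.93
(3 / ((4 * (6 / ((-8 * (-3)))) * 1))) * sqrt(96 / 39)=12 * sqrt(26) / 13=4.71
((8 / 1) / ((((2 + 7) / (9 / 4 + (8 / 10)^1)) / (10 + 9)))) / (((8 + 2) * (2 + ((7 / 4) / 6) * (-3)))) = 9272 / 2025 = 4.58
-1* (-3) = 3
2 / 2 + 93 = 94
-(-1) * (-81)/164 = -81/164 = -0.49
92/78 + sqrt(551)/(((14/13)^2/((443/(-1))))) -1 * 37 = -74867 * sqrt(551)/196 -1397/39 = -9002.06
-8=-8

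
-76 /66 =-38 /33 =-1.15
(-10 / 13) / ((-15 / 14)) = 0.72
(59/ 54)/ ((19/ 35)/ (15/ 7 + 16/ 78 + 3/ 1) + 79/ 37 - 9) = -0.16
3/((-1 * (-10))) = 3/10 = 0.30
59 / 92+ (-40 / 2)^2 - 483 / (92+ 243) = 12303329 / 30820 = 399.20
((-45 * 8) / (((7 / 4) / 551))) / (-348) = 2280 / 7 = 325.71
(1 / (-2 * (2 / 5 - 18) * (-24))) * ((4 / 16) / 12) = -5 / 202752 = -0.00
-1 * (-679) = 679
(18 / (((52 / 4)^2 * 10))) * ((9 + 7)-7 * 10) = -486 / 845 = -0.58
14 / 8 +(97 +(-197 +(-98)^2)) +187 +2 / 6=116317 / 12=9693.08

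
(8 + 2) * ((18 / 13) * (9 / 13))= 1620 / 169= 9.59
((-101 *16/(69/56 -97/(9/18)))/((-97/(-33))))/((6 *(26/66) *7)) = 2346432/13612495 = 0.17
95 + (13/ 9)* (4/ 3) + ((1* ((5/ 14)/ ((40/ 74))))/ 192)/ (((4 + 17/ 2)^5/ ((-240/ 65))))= 2325654295876/ 23994140625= 96.93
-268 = -268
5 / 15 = 1 / 3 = 0.33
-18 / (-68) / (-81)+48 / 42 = 2441 / 2142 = 1.14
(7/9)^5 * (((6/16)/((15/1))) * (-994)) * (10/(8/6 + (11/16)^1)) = -66824632/1909251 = -35.00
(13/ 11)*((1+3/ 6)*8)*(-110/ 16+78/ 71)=-81.92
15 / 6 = 5 / 2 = 2.50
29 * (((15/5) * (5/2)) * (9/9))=435/2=217.50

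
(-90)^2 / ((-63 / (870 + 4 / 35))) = -5481720 / 49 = -111871.84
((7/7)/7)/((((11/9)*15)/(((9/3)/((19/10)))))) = 18/1463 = 0.01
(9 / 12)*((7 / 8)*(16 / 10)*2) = 21 / 10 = 2.10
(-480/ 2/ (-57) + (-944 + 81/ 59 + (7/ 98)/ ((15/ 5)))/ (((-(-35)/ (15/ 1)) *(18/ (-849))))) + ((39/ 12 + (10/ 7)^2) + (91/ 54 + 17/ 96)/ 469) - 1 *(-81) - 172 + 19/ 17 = 146518542350857/ 7722201312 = 18973.68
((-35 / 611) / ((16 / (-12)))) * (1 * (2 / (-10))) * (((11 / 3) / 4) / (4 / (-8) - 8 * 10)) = 11 / 112424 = 0.00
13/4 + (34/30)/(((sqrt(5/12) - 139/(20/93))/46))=3.17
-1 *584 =-584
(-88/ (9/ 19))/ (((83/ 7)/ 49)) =-573496/ 747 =-767.73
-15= -15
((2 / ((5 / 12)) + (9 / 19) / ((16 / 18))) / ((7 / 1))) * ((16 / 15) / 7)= 386 / 3325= 0.12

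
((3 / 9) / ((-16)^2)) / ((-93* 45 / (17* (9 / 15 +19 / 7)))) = -493 / 28123200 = -0.00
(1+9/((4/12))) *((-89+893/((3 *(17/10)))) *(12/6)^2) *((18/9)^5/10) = 7868672/255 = 30857.54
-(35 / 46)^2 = -0.58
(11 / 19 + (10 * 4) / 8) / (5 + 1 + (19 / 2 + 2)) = 212 / 665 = 0.32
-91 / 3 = -30.33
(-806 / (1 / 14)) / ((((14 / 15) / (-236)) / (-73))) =-208286520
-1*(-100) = 100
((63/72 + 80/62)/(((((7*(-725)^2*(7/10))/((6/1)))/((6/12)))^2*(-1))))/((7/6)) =-0.00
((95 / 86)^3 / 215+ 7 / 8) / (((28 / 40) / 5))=301288525 / 47863214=6.29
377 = 377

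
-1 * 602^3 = -218167208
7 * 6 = 42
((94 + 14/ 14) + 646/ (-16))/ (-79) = -437/ 632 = -0.69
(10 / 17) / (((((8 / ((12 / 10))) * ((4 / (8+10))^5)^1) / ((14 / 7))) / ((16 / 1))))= 177147 / 34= 5210.21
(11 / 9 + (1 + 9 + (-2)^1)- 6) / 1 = 29 / 9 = 3.22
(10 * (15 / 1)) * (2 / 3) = 100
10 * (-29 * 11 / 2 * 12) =-19140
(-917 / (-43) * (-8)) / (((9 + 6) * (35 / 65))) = -13624 / 645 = -21.12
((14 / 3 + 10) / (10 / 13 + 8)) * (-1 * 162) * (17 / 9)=-9724 / 19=-511.79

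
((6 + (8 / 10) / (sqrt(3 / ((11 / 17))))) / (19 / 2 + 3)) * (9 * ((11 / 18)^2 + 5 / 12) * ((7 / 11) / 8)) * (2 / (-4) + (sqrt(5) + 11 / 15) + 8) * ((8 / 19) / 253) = 896 * (30 * sqrt(5) + 247) * (2 * sqrt(561) + 765) / 45507268125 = 0.01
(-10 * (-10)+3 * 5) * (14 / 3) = 1610 / 3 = 536.67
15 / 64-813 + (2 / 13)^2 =-812.74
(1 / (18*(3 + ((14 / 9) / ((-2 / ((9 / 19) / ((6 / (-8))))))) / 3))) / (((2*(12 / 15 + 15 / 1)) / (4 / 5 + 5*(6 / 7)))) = 0.00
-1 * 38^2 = -1444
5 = 5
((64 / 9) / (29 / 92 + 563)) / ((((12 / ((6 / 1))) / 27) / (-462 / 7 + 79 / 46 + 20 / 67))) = -12620736 / 1157425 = -10.90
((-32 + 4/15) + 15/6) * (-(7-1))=877/5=175.40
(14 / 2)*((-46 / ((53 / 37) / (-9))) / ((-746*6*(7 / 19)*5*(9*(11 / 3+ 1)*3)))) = -16169 / 8302980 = -0.00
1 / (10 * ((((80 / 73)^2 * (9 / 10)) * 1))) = 5329 / 57600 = 0.09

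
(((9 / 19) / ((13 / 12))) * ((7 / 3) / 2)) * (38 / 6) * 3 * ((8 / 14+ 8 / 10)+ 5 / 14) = 1089 / 65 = 16.75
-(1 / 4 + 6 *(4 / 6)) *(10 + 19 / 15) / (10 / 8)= -2873 / 75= -38.31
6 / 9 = 2 / 3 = 0.67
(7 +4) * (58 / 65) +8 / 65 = 646 / 65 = 9.94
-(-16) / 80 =1 / 5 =0.20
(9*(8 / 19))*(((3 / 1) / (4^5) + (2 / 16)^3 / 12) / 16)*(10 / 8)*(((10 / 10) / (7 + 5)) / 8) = 0.00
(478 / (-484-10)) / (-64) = 239 / 15808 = 0.02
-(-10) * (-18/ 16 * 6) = -135/ 2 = -67.50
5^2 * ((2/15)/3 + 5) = 1135/9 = 126.11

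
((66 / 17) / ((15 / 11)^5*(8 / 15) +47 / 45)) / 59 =478321470 / 25871780191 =0.02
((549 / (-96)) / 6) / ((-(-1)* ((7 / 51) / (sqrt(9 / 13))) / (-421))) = 3929193* sqrt(13) / 5824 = 2432.50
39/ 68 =0.57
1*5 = 5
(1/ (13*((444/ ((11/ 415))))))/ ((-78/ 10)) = -11/ 18683964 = -0.00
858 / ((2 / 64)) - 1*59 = 27397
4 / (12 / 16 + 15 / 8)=32 / 21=1.52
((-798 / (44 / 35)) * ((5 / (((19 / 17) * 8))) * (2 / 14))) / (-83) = 8925 / 14608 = 0.61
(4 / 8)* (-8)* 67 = -268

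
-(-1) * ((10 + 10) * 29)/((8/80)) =5800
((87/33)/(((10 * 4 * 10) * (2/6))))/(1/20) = 87/220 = 0.40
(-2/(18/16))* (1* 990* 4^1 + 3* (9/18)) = -7042.67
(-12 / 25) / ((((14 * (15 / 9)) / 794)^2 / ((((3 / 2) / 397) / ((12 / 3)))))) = -0.53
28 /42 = 2 /3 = 0.67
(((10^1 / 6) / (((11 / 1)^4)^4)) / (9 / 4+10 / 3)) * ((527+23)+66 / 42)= 7020 / 1959129391455940319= 0.00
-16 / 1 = -16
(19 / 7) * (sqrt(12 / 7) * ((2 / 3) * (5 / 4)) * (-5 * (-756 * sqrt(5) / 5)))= 3420 * sqrt(105) / 7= 5006.37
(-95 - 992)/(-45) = 1087/45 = 24.16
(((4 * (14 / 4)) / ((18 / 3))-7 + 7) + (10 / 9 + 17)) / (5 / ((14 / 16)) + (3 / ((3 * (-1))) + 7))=644 / 369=1.75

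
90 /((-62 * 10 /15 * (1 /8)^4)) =-276480 /31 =-8918.71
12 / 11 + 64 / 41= 1196 / 451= 2.65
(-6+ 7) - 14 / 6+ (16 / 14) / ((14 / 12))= -52 / 147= -0.35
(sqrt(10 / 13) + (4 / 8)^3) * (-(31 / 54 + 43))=-181 * sqrt(130) / 54 - 2353 / 432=-43.66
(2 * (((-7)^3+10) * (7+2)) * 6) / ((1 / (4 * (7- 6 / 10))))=-920678.40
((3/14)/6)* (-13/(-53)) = 13/1484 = 0.01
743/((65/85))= 12631/13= 971.62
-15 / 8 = -1.88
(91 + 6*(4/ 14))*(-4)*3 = -7788/ 7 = -1112.57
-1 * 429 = -429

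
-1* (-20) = 20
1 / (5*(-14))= -1 / 70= -0.01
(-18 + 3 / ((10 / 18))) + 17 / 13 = -734 / 65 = -11.29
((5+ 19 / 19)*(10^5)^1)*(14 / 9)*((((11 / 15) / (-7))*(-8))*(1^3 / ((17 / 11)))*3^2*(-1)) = -77440000 / 17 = -4555294.12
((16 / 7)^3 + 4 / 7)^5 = 1456460015899231232 / 4747561509943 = 306780.65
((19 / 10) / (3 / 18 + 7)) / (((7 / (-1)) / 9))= -513 / 1505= -0.34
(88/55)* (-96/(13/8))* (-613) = 3766272/65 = 57942.65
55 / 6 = 9.17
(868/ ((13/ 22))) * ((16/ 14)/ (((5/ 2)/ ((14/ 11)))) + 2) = 246512/ 65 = 3792.49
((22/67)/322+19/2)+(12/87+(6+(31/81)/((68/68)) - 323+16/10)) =-77378786717/253386630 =-305.38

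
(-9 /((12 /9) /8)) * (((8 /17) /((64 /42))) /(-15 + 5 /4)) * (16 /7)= 2592 /935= 2.77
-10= -10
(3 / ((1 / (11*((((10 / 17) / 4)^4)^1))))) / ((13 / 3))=61875 / 17372368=0.00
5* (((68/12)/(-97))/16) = -85/4656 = -0.02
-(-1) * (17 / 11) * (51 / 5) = 867 / 55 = 15.76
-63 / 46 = -1.37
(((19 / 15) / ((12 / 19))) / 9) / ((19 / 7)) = 133 / 1620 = 0.08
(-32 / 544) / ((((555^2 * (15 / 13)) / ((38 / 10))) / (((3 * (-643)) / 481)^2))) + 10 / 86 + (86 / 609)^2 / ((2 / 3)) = 67055155593015176 / 458711595667154375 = 0.15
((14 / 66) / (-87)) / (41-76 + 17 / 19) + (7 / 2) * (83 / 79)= 540459031 / 146972232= 3.68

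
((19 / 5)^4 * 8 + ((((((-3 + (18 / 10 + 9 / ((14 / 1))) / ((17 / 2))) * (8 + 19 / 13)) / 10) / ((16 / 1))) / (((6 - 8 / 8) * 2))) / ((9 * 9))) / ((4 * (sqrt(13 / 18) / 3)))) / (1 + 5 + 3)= 1042568 / 5625 - 11029 * sqrt(26) / 2895984000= 185.35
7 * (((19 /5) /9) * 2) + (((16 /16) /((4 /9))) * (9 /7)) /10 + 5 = 5645 /504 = 11.20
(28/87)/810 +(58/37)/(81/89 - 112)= -176761604/12889632465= -0.01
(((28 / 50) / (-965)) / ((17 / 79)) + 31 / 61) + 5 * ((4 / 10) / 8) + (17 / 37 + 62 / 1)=234060246157 / 3702608500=63.21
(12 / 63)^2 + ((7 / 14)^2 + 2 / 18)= 701 / 1764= 0.40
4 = 4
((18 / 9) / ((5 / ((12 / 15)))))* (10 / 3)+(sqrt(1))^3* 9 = 151 / 15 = 10.07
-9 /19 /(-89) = 9 /1691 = 0.01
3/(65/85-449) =-17/2540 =-0.01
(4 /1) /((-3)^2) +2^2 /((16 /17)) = 169 /36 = 4.69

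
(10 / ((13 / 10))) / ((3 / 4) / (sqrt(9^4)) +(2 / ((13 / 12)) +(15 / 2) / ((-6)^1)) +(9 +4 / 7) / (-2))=-18900 / 10271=-1.84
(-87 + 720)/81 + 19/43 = 9586/1161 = 8.26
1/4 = 0.25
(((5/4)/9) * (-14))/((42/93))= -155/36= -4.31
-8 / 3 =-2.67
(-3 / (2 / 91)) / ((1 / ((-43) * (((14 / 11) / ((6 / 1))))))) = 27391 / 22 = 1245.05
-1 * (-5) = 5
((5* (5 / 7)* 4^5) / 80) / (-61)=-320 / 427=-0.75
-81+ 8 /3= -235 /3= -78.33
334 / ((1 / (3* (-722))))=-723444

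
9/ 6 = 3/ 2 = 1.50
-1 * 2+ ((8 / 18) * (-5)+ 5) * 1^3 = 7 / 9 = 0.78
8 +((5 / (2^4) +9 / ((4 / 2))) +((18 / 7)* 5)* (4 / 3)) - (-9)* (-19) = -15797 / 112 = -141.04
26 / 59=0.44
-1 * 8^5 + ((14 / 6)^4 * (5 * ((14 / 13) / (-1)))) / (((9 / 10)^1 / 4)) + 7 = -317198797 / 9477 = -33470.38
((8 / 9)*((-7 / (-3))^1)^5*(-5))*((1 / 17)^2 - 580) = 178289.93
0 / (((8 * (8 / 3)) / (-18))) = 0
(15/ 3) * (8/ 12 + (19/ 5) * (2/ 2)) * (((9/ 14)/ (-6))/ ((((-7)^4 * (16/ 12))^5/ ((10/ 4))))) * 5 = -407025/ 4575607718570262585344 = -0.00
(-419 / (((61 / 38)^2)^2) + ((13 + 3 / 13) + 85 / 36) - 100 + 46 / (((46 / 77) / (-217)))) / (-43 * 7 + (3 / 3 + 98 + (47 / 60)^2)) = 10922770434742700 / 130495431461603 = 83.70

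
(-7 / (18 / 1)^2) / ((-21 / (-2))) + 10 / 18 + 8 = 8.55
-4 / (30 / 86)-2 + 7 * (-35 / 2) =-4079 / 30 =-135.97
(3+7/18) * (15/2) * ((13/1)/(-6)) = -55.07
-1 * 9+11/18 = -151/18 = -8.39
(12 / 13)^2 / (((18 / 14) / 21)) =2352 / 169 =13.92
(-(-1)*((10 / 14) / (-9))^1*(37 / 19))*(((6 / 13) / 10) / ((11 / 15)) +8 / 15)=-47323 / 513513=-0.09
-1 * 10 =-10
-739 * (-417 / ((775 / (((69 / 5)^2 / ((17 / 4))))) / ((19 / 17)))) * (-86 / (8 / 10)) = -2397346046262 / 1119875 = -2140726.46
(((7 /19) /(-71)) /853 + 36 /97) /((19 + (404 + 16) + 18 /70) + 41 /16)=23197671280 /27616317201171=0.00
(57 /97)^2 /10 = 3249 /94090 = 0.03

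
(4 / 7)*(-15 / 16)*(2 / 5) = -3 / 14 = -0.21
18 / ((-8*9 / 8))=-2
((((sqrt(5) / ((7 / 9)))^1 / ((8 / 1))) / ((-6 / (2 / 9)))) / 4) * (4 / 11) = -sqrt(5) / 1848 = -0.00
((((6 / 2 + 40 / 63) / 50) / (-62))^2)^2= 2750058481 / 1454819029568100000000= 0.00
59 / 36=1.64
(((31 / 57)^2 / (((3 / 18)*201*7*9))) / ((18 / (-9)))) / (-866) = 961 / 11876349114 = 0.00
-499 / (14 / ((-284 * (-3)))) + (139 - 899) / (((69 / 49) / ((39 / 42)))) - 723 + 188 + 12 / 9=-5055809 / 161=-31402.54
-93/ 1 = -93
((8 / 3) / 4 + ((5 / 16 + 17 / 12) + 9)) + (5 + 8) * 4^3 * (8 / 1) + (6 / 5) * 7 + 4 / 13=20829443 / 3120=6676.10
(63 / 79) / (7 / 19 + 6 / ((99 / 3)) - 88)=-1881 / 206269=-0.01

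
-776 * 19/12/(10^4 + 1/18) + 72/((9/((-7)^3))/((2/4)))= -246983488/180001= -1372.12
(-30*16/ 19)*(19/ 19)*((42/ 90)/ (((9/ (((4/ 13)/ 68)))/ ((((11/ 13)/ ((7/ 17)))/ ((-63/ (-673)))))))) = -236896/ 1820637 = -0.13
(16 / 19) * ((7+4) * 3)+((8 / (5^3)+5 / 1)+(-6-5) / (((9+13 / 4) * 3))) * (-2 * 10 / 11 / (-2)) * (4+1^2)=7595818 / 153615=49.45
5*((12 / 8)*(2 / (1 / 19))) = 285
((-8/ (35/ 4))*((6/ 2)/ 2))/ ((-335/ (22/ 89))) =1056/ 1043525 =0.00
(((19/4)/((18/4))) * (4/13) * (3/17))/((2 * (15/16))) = 304/9945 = 0.03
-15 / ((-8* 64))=15 / 512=0.03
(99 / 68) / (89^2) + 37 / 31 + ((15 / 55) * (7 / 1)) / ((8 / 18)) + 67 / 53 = 32870600985 / 4867311922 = 6.75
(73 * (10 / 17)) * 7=5110 / 17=300.59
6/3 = 2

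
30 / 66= 5 / 11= 0.45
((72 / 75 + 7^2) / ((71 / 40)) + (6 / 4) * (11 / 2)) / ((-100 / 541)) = -27960503 / 142000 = -196.90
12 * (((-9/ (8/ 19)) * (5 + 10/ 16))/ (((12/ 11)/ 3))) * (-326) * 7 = 289739835/ 32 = 9054369.84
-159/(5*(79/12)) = -4.83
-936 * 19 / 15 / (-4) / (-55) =-1482 / 275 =-5.39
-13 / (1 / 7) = -91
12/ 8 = 3/ 2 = 1.50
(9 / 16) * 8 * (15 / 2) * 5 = 675 / 4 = 168.75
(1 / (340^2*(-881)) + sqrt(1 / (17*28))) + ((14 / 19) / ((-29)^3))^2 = -194769873281 / 21869000363229011600 + sqrt(119) / 238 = 0.05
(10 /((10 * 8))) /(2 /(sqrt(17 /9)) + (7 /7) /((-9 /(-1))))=-153 /23192 + 243 * sqrt(17) /11596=0.08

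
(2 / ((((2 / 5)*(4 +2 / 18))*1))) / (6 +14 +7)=5 / 111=0.05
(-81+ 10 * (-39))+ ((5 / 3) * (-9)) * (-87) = 834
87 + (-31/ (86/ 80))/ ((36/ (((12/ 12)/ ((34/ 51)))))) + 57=18421/ 129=142.80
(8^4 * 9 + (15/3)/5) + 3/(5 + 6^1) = 405518/11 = 36865.27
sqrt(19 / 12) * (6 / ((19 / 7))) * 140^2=137200 * sqrt(57) / 19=54517.75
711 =711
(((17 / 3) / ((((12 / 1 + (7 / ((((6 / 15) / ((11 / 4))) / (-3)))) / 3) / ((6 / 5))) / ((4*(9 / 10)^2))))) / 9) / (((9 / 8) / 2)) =-256 / 2125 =-0.12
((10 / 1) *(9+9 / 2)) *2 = 270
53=53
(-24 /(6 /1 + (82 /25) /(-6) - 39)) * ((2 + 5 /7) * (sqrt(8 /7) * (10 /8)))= 21375 * sqrt(14) /30821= 2.59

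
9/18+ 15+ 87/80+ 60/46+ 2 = 36601/1840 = 19.89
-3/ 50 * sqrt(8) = -3 * sqrt(2)/ 25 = -0.17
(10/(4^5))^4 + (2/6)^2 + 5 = 3161095935481/618475290624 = 5.11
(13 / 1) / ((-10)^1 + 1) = -13 / 9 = -1.44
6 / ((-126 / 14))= -2 / 3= -0.67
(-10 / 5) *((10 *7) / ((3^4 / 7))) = -980 / 81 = -12.10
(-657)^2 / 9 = 47961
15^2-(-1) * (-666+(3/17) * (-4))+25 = -7084/17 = -416.71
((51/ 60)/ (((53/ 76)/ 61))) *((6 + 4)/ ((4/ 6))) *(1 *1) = 1115.26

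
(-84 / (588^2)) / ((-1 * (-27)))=-0.00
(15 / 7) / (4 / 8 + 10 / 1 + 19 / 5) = 150 / 1001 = 0.15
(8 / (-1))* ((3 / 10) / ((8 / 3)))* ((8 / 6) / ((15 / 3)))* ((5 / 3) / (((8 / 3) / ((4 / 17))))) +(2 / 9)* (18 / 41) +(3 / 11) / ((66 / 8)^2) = 922241 / 13915605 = 0.07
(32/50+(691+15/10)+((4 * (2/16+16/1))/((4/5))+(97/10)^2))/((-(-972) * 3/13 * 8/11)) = 8273551/1555200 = 5.32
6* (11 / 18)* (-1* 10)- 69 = -317 / 3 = -105.67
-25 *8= -200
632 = 632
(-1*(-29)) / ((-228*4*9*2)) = -29 / 16416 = -0.00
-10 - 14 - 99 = -123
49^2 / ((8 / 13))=31213 / 8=3901.62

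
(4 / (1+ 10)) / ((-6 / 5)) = -10 / 33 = -0.30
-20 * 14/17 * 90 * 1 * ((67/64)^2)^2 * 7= -222166109025/17825792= -12463.18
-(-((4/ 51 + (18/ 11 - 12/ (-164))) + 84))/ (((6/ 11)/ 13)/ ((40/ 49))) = 73290620/ 43911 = 1669.07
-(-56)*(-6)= -336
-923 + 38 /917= -922.96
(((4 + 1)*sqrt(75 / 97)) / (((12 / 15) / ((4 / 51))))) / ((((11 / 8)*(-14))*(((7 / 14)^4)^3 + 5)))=-2048000*sqrt(291) / 7801602039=-0.00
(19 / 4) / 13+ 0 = 19 / 52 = 0.37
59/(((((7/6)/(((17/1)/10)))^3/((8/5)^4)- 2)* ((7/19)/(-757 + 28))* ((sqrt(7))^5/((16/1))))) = 7386.25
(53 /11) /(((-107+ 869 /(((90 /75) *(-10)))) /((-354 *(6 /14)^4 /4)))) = 4559166 /56862883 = 0.08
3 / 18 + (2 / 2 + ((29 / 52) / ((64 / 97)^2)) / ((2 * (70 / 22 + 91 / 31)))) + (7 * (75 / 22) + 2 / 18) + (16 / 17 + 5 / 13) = 39738784446131 / 1495518216192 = 26.57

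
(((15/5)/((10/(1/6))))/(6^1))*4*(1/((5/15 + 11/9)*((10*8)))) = 3/11200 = 0.00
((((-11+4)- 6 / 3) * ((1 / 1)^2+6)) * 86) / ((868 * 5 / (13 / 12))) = -1677 / 1240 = -1.35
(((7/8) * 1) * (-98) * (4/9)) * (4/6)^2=-1372/81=-16.94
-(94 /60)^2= -2209 /900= -2.45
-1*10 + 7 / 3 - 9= -50 / 3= -16.67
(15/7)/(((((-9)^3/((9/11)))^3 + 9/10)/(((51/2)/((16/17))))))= -7225/88025525168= -0.00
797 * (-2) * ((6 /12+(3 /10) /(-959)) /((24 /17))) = -8115851 /14385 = -564.19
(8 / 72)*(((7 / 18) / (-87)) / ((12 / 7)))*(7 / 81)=-343 / 13699368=-0.00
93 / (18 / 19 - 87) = -589 / 545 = -1.08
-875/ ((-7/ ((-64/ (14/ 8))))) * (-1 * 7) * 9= 288000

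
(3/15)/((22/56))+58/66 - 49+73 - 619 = -97946/165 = -593.61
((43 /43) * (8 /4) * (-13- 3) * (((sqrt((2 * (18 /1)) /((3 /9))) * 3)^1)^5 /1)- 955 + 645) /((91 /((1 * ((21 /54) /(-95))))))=31 /2223 + 30233088 * sqrt(3) /1235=42401.02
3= 3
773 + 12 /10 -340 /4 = 689.20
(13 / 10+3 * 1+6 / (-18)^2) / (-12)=-583 / 1620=-0.36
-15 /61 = -0.25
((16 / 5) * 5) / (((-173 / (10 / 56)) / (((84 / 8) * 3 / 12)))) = -15 / 346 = -0.04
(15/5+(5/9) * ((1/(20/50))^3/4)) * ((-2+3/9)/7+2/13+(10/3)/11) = 108697/96096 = 1.13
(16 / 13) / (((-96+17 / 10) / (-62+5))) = 9120 / 12259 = 0.74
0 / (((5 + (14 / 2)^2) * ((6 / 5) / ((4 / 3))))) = 0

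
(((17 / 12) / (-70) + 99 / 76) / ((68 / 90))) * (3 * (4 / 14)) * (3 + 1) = 184203 / 31654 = 5.82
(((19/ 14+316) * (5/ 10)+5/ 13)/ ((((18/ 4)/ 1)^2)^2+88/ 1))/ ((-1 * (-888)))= 0.00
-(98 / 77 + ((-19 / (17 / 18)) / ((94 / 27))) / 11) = -6569 / 8789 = -0.75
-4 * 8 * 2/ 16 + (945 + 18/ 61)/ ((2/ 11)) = 633805/ 122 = 5195.12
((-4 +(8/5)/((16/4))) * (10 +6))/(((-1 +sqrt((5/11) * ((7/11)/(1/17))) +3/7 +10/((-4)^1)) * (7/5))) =9856 * sqrt(595)/11901 +332992/11901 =48.18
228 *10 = 2280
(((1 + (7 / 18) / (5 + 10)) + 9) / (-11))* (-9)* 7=18949 / 330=57.42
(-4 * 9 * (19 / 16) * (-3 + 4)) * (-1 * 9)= 1539 / 4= 384.75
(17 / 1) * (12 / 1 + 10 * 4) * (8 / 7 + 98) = 613496 / 7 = 87642.29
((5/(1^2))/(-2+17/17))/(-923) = 5/923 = 0.01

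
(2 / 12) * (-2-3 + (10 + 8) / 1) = 13 / 6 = 2.17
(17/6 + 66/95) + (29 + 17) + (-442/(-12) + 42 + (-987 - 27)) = -252407/285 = -885.64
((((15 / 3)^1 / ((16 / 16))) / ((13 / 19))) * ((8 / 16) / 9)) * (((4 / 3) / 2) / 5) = 19 / 351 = 0.05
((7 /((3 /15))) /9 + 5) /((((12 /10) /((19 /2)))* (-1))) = -1900 /27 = -70.37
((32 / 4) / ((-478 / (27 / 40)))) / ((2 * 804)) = -9 / 1281040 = -0.00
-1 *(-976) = 976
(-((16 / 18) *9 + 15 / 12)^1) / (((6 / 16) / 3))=-74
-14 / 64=-7 / 32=-0.22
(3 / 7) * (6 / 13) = 18 / 91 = 0.20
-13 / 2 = -6.50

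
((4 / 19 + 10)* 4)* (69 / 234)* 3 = 8924 / 247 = 36.13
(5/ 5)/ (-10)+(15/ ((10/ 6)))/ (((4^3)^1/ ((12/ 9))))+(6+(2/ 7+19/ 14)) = 4329/ 560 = 7.73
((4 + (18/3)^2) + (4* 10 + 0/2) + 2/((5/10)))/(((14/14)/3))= 252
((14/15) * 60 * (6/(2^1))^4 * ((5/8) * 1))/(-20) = -567/4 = -141.75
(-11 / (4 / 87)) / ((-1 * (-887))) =-957 / 3548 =-0.27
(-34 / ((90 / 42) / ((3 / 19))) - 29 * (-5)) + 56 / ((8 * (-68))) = 919851 / 6460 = 142.39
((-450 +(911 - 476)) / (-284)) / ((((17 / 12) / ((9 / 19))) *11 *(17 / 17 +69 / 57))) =135 / 185878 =0.00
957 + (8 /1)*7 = 1013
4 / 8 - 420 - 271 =-690.50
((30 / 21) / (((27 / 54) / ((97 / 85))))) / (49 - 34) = 388 / 1785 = 0.22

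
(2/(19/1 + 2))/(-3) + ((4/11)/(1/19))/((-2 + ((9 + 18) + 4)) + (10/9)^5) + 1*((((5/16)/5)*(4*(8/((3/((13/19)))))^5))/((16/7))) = 201945574823261254/83969987612279769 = 2.40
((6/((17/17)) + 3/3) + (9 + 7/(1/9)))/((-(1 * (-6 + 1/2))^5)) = 2528/161051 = 0.02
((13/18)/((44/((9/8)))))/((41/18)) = 117/14432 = 0.01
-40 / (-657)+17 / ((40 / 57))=638233 / 26280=24.29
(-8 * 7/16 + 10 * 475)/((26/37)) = 351241/52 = 6754.63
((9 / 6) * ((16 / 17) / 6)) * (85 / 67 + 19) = 5432 / 1139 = 4.77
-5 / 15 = -1 / 3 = -0.33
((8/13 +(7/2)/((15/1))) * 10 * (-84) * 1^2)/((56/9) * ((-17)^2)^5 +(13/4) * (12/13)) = -83412/1467643559527223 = -0.00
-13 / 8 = -1.62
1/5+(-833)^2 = 3469446/5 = 693889.20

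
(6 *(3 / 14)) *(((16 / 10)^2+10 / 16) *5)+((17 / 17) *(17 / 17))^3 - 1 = 20.48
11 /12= 0.92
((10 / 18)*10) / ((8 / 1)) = 25 / 36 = 0.69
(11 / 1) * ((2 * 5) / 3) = 110 / 3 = 36.67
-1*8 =-8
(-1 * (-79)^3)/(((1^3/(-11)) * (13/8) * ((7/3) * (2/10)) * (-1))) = 650811480/91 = 7151774.51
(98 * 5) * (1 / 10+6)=2989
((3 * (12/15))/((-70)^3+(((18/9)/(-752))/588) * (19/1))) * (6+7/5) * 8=-0.00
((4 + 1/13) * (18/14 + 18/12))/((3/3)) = 159/14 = 11.36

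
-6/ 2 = -3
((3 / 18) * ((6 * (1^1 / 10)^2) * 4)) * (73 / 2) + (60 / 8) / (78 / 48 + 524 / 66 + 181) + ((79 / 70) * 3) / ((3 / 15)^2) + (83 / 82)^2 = 737164251909 / 8456942900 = 87.17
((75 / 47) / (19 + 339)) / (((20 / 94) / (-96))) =-360 / 179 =-2.01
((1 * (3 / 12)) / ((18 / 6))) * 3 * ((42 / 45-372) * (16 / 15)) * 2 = -197.90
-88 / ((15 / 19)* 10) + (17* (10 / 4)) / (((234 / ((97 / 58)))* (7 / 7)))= -7358003 / 678600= -10.84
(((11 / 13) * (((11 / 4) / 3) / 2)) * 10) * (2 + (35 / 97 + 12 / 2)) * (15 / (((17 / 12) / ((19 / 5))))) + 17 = 28331764 / 21437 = 1321.63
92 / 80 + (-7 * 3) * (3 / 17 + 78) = -557789 / 340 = -1640.56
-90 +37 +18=-35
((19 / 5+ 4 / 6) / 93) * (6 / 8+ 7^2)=13333 / 5580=2.39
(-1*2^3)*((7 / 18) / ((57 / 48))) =-448 / 171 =-2.62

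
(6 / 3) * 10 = 20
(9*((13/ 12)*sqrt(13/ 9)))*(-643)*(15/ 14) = -125385*sqrt(13)/ 56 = -8072.89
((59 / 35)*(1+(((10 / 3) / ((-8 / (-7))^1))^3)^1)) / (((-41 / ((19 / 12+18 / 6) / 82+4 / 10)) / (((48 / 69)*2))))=-5902627211 / 8768768400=-0.67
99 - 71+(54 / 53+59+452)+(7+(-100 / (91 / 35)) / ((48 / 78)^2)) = 377747 / 848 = 445.46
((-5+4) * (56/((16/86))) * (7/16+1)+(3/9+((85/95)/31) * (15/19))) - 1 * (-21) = -220954055/537168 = -411.33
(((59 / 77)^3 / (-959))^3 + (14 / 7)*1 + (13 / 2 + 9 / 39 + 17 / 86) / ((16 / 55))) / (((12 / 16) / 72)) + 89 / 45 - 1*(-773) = 6867985201571933133838433444434328 / 2111041007779384857051021211065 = 3253.36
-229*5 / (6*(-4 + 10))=-1145 / 36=-31.81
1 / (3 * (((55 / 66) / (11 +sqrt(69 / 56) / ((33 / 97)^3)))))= 22 / 5 +912673 * sqrt(966) / 2515590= 15.68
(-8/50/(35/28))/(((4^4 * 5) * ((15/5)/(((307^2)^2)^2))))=-78905450517641748001/30000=-2630181683921391.60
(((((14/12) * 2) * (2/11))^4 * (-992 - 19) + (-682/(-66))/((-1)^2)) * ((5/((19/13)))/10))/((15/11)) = -6063031/1078110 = -5.62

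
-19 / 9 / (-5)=0.42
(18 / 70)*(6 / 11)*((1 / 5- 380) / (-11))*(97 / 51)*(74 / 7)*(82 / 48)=838307853 / 5039650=166.34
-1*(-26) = 26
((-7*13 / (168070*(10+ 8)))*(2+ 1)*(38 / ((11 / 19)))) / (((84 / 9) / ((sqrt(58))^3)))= -136097*sqrt(58) / 3697540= -0.28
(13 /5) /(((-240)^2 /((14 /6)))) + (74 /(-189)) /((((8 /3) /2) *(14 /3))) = -2659541 /42336000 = -0.06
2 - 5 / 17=29 / 17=1.71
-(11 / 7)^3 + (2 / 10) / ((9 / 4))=-58523 / 15435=-3.79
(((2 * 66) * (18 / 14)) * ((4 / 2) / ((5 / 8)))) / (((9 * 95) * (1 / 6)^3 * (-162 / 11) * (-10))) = 15488 / 16625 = 0.93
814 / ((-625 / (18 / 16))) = -3663 / 2500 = -1.47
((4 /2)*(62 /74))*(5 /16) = 155 /296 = 0.52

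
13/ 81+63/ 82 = 6169/ 6642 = 0.93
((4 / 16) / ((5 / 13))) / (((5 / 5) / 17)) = 221 / 20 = 11.05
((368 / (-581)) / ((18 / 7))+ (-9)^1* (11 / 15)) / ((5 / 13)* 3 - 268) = 332423 / 12956715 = 0.03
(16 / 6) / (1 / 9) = 24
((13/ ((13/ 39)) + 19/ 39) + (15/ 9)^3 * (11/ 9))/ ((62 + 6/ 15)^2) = 3565375/ 307509696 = 0.01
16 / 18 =8 / 9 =0.89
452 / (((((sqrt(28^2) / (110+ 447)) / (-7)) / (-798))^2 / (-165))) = -920912927308605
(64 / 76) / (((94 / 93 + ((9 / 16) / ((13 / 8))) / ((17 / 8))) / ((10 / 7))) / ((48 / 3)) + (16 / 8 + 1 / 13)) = 26307840 / 66488353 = 0.40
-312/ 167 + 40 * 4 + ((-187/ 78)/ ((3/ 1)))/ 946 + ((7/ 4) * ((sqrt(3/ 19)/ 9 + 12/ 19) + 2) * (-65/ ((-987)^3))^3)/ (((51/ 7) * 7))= 274625 * sqrt(57)/ 4429784628888621880159696878324 + 7265827810934366566442666812706316503/ 45948187162293279819838686964686708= 158.13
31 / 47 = 0.66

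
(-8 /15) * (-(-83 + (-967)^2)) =7480048 /15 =498669.87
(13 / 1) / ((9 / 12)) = 52 / 3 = 17.33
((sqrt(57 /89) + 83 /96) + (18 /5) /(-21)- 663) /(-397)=2225351 /1333920- sqrt(5073) /35333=1.67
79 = 79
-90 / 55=-18 / 11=-1.64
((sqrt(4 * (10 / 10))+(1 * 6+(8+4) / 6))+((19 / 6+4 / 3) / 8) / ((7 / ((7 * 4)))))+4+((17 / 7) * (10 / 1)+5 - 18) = 771 / 28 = 27.54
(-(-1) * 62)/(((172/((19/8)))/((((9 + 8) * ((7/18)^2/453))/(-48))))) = -490637/4846998528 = -0.00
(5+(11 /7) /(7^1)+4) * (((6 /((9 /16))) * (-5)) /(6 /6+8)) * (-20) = 1446400 /1323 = 1093.27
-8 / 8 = -1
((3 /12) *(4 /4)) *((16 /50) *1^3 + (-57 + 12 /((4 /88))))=5183 /100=51.83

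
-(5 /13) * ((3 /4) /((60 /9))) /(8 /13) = -9 /128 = -0.07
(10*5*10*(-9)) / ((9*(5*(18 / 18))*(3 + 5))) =-25 / 2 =-12.50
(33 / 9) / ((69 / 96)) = 352 / 69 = 5.10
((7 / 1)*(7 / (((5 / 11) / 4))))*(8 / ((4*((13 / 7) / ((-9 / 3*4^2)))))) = -1448832 / 65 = -22289.72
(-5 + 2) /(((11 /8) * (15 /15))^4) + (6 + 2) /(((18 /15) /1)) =255956 /43923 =5.83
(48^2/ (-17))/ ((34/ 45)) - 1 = -52129/ 289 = -180.38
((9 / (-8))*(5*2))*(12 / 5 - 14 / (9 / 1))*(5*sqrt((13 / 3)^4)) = -891.94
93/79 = 1.18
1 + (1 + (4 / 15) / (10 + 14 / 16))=2.02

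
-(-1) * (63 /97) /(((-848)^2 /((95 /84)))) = 285 /279012352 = 0.00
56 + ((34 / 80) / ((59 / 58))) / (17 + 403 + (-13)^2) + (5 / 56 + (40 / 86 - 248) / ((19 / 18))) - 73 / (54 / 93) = -304.14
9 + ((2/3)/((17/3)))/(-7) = 1069/119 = 8.98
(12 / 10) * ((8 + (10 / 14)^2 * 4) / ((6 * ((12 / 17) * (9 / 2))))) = 1394 / 2205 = 0.63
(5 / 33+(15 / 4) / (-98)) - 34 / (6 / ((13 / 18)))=-463291 / 116424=-3.98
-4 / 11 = -0.36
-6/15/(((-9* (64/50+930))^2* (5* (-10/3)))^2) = -125/428389348109913515808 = -0.00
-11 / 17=-0.65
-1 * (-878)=878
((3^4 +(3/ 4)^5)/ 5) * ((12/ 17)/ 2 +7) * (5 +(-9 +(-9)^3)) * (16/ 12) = -508133925/ 4352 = -116758.71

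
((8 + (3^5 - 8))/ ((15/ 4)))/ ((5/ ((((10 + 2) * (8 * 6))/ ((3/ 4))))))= 248832/ 25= 9953.28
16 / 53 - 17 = -885 / 53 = -16.70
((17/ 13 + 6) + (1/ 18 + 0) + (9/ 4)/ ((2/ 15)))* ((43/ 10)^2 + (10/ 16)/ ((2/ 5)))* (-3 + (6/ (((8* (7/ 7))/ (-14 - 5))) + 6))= -13997879/ 2560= -5467.92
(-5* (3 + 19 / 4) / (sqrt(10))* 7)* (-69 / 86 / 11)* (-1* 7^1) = -104811* sqrt(10) / 7568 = -43.80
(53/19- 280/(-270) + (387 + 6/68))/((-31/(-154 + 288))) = -456828445/270351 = -1689.76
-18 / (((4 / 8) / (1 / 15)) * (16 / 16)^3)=-12 / 5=-2.40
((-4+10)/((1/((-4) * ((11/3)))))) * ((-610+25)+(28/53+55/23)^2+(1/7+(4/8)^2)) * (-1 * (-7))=527318751102/1485961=354867.15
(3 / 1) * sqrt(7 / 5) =3 * sqrt(35) / 5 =3.55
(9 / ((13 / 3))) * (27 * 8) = 5832 / 13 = 448.62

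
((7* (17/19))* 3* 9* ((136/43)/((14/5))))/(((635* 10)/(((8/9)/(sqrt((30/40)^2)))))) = 18496/518795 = 0.04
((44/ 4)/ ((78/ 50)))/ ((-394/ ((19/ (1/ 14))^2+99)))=-19485125/ 15366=-1268.07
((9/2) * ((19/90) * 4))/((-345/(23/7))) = -19/525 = -0.04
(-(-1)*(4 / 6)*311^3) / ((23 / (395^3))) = 3707681753002250 / 69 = 53734518159452.90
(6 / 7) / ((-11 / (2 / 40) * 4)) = -3 / 3080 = -0.00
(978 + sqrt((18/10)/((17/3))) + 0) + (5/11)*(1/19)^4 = 3*sqrt(255)/85 + 1401993323/1433531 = 978.56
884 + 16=900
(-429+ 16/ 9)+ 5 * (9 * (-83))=-37460/ 9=-4162.22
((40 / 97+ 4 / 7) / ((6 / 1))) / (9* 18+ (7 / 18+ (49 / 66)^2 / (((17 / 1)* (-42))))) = 49466736 / 48990521531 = 0.00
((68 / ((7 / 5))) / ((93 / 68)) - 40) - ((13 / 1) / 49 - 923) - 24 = 4075094 / 4557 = 894.25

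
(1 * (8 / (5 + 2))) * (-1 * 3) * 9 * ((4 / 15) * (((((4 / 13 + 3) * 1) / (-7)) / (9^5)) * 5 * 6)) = 2752 / 1393119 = 0.00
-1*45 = -45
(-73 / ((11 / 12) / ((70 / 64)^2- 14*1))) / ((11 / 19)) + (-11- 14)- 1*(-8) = 54028279 / 30976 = 1744.20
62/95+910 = 86512/95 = 910.65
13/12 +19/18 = 77/36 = 2.14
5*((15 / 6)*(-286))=-3575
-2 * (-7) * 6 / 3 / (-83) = -28 / 83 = -0.34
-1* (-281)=281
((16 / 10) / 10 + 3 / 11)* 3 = 357 / 275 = 1.30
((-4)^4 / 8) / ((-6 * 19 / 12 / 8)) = -512 / 19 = -26.95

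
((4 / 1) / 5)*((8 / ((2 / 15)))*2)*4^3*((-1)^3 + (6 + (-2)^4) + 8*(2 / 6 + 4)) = 342016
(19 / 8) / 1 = 19 / 8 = 2.38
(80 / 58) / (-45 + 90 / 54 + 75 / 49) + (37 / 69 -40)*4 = -388282916 / 2459229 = -157.89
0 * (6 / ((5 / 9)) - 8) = 0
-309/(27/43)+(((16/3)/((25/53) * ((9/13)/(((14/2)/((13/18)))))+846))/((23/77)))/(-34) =-1087112650639/2209076883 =-492.11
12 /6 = 2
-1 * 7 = -7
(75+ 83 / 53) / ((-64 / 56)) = -14203 / 212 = -67.00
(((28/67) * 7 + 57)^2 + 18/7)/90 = 112922377/2828070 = 39.93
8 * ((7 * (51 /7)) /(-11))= -408 /11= -37.09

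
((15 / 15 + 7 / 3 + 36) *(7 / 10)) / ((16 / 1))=413 / 240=1.72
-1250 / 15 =-250 / 3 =-83.33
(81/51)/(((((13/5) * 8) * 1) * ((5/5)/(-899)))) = -68.65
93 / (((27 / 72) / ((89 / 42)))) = 11036 / 21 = 525.52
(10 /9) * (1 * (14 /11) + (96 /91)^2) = 2173100 /819819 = 2.65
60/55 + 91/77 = 25/11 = 2.27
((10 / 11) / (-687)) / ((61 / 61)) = -10 / 7557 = -0.00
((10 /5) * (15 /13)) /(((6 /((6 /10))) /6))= 18 /13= 1.38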